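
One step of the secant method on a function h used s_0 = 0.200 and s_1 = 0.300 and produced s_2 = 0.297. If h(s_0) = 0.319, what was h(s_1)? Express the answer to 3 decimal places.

-0.010

The secant line through (0.200, 0.319) and (0.300, h(s_1)) crosses zero at s_2 = 0.297.
So (0.200, 0.319), (0.300, h(s_1)), (0.297, 0) are collinear:
h(s_1) = 0.319 · (0.300 − 0.297) / (0.200 − 0.297) = 0.319 · (0.00300)/(-0.09700) = -0.00987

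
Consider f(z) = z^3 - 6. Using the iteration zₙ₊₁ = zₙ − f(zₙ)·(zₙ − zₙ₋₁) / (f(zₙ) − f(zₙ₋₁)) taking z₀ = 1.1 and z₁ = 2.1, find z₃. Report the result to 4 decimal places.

f(1.1) = -4.669000, f(2.1) = 3.261000
z₂ = 2.100000 − 3.261000·(2.100000 − 1.100000) / (3.261000 − (-4.669000)) = 2.100000 − (3.261000)/(7.930000) = 1.688777
f(1.688777) = -1.183664
z₃ = 1.688777 − (-1.183664)·(1.688777 − 2.100000) / (-1.183664 − 3.261000) = 1.688777 − (0.486750)/(-4.444664) = 1.798290

1.7983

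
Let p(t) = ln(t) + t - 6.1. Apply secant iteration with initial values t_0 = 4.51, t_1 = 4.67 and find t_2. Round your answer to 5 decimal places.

p(4.51) = -0.0837028, p(4.67) = 0.1111591
t_2 = 4.6700000 − 0.1111591·(4.6700000 − 4.5100000) / (0.1111591 − (-0.0837028)) = 4.6700000 − (0.0177855)/(0.1948619) = 4.5787279

4.57873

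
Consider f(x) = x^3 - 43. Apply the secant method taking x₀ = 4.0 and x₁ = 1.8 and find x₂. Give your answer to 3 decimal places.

3.206

f(4.0) = 21.00000, f(1.8) = -37.16800
x₂ = 1.80000 − (-37.16800)·(1.80000 − 4.00000) / (-37.16800 − 21.00000) = 1.80000 − (81.76960)/(-58.16800) = 3.20575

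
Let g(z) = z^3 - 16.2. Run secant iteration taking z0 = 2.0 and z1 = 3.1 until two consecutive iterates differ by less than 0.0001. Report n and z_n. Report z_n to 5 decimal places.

n = 6, z_n = 2.53030

g(2.0) = -8.2000000, g(3.1) = 13.5910000
z2 = 3.1000000 − 13.5910000·(1.1000000)/(21.7910000) = 2.4139324;  |Δ| = 0.6860676
g(2.4139324) = -2.1338486
z3 = 2.4139324 − (-2.1338486)·(-0.6860676)/(-15.7248486) = 2.5070312;  |Δ| = 0.0930988
g(2.5070312) = -0.4427948
z4 = 2.5070312 − (-0.4427948)·(0.0930988)/(1.6910538) = 2.5314086;  |Δ| = 0.0243775
g(2.5314086) = 0.0213419
z5 = 2.5314086 − 0.0213419·(0.0243775)/(0.4641367) = 2.5302877;  |Δ| = 0.0011209
g(2.5302877) = -0.0001973
z6 = 2.5302877 − (-0.0001973)·(-0.0011209)/(-0.0215392) = 2.5302980;  |Δ| = 0.0000103
|z6 − z5| = 0.0000103 < 0.0001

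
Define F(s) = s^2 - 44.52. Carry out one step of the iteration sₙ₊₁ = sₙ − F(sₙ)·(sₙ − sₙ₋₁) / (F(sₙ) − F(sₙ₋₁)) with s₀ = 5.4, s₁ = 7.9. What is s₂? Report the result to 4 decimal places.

6.5549

F(5.4) = -15.360000, F(7.9) = 17.890000
s₂ = 7.900000 − 17.890000·(7.900000 − 5.400000) / (17.890000 − (-15.360000)) = 7.900000 − (44.725000)/(33.250000) = 6.554887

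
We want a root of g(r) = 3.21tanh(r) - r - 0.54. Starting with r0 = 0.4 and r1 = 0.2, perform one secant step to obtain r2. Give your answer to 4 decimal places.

0.2551

g(0.4) = 0.279636, g(0.2) = -0.106425
r2 = 0.200000 − (-0.106425)·(0.200000 − 0.400000) / (-0.106425 − 0.279636) = 0.200000 − (0.021285)/(-0.386061) = 0.255134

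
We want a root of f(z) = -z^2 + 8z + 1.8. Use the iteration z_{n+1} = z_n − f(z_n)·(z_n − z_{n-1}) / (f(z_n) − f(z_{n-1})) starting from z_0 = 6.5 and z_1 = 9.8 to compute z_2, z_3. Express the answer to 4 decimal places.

f(6.5) = 11.550000, f(9.8) = -15.840000
z_2 = 9.800000 − (-15.840000)·(9.800000 − 6.500000) / (-15.840000 − 11.550000) = 9.800000 − (-52.272000)/(-27.390000) = 7.891566
f(7.891566) = 2.655712
z_3 = 7.891566 − 2.655712·(7.891566 − 9.800000) / (2.655712 − (-15.840000)) = 7.891566 − (-5.068250)/(18.495712) = 8.165589

7.8916, 8.1656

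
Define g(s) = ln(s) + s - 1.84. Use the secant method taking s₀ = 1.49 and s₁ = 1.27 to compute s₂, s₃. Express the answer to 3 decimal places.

g(1.49) = 0.04878, g(1.27) = -0.33098
s₂ = 1.27000 − (-0.33098)·(1.27000 − 1.49000) / (-0.33098 − 0.04878) = 1.27000 − (0.07282)/(-0.37976) = 1.46174
g(1.46174) = 0.00137
s₃ = 1.46174 − 0.00137·(1.46174 − 1.27000) / (0.00137 − (-0.33098)) = 1.46174 − (0.00026)/(0.33236) = 1.46095

1.462, 1.461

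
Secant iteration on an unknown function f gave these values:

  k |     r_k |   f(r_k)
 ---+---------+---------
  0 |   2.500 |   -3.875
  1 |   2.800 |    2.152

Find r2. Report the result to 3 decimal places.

2.693

r2 = 2.800 − 2.152·(2.800 − 2.500) / (2.152 − (-3.875))
   = 2.800 − (0.64560)/(6.02700) = 2.69288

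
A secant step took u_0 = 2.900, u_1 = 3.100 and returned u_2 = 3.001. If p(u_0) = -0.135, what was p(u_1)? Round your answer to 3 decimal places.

The secant line through (2.900, -0.135) and (3.100, p(u_1)) crosses zero at u_2 = 3.001.
So (2.900, -0.135), (3.100, p(u_1)), (3.001, 0) are collinear:
p(u_1) = -0.135 · (3.100 − 3.001) / (2.900 − 3.001) = -0.135 · (0.09900)/(-0.10100) = 0.13233

0.132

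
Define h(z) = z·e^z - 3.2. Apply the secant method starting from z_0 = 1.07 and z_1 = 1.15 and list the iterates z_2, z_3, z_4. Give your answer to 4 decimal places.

1.0826, 1.0832, 1.0832

h(1.07) = -0.080544, h(1.15) = 0.431922
z_2 = 1.150000 − 0.431922·(1.150000 − 1.070000) / (0.431922 − (-0.080544)) = 1.150000 − (0.034554)/(0.512466) = 1.082574
h(1.082574) = -0.003953
z_3 = 1.082574 − (-0.003953)·(1.082574 − 1.150000) / (-0.003953 − 0.431922) = 1.082574 − (0.000267)/(-0.435875) = 1.083185
h(1.083185) = -0.000192
z_4 = 1.083185 − (-0.000192)·(1.083185 − 1.082574) / (-0.000192 − (-0.003953)) = 1.083185 − (0.000000)/(0.003762) = 1.083216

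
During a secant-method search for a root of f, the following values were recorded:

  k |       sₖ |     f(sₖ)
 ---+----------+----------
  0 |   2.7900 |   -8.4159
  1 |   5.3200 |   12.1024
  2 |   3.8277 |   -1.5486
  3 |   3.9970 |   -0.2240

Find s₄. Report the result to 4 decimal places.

s₄ = 3.9970 − (-0.2240)·(3.9970 − 3.8277) / (-0.2240 − (-1.5486))
   = 3.9970 − (-0.037923)/(1.324600) = 4.025630

4.0256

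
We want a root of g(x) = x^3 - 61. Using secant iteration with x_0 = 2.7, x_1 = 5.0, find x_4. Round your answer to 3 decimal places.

g(2.7) = -41.31700, g(5.0) = 64.00000
x_2 = 5.00000 − 64.00000·(5.00000 − 2.70000) / (64.00000 − (-41.31700)) = 5.00000 − (147.20000)/(105.31700) = 3.60231
g(3.60231) = -14.25394
x_3 = 3.60231 − (-14.25394)·(3.60231 − 5.00000) / (-14.25394 − 64.00000) = 3.60231 − (19.92252)/(-78.25394) = 3.85690
g(3.85690) = -3.62587
x_4 = 3.85690 − (-3.62587)·(3.85690 − 3.60231) / (-3.62587 − (-14.25394)) = 3.85690 − (-0.92310)/(10.62807) = 3.94376

3.944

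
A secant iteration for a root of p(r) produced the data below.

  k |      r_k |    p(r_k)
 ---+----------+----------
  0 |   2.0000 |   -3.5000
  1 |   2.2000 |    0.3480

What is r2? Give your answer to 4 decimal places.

r2 = 2.2000 − 0.3480·(2.2000 − 2.0000) / (0.3480 − (-3.5000))
   = 2.2000 − (0.069600)/(3.848000) = 2.181913

2.1819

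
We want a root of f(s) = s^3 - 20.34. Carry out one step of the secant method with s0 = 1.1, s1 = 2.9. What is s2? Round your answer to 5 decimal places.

2.58392

f(1.1) = -19.0090000, f(2.9) = 4.0490000
s2 = 2.9000000 − 4.0490000·(2.9000000 − 1.1000000) / (4.0490000 − (-19.0090000)) = 2.9000000 − (7.2882000)/(23.0580000) = 2.5839188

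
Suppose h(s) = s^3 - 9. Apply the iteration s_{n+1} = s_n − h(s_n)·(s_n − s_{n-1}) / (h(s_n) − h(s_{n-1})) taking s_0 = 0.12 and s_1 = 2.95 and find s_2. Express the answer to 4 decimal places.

1.1120

h(0.12) = -8.998272, h(2.95) = 16.672375
s_2 = 2.950000 − 16.672375·(2.950000 − 0.120000) / (16.672375 − (-8.998272)) = 2.950000 − (47.182821)/(25.670647) = 1.111993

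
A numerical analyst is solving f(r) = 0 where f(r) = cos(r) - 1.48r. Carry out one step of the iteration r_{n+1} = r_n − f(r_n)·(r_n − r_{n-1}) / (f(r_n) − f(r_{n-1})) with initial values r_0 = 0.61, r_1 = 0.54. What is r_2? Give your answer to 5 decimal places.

f(0.61) = -0.0831520, f(0.54) = 0.0585087
r_2 = 0.5400000 − 0.0585087·(0.5400000 − 0.6100000) / (0.0585087 − (-0.0831520)) = 0.5400000 − (-0.0040956)/(0.1416607) = 0.5689114

0.56891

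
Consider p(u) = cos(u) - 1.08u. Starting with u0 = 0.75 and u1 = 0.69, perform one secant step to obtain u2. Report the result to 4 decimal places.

0.7050

p(0.75) = -0.078311, p(0.69) = 0.026046
u2 = 0.690000 − 0.026046·(0.690000 − 0.750000) / (0.026046 − (-0.078311)) = 0.690000 − (-0.001563)/(0.104357) = 0.704975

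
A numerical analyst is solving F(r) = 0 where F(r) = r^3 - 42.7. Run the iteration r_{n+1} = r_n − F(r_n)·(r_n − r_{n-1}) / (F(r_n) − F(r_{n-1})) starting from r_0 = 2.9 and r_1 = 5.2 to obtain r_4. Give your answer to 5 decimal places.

3.50139

F(2.9) = -18.3110000, F(5.2) = 97.9080000
r_2 = 5.2000000 − 97.9080000·(5.2000000 − 2.9000000) / (97.9080000 − (-18.3110000)) = 5.2000000 − (225.1884000)/(116.2190000) = 3.2623788
F(3.2623788) = -7.9781263
r_3 = 3.2623788 − (-7.9781263)·(3.2623788 − 5.2000000) / (-7.9781263 − 97.9080000) = 3.2623788 − (15.4585868)/(-105.8861263) = 3.4083713
F(3.4083713) = -3.1049663
r_4 = 3.4083713 − (-3.1049663)·(3.4083713 − 3.2623788) / (-3.1049663 − (-7.9781263)) = 3.4083713 − (-0.4533020)/(4.8731600) = 3.5013915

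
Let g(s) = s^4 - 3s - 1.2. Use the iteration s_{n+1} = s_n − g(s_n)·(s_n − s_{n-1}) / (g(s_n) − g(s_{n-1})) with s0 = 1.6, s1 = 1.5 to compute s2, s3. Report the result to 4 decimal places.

g(1.6) = 0.553600, g(1.5) = -0.637500
s2 = 1.500000 − (-0.637500)·(1.500000 − 1.600000) / (-0.637500 − 0.553600) = 1.500000 − (0.063750)/(-1.191100) = 1.553522
g(1.553522) = -0.035919
s3 = 1.553522 − (-0.035919)·(1.553522 − 1.500000) / (-0.035919 − (-0.637500)) = 1.553522 − (-0.001922)/(0.601581) = 1.556718

1.5535, 1.5567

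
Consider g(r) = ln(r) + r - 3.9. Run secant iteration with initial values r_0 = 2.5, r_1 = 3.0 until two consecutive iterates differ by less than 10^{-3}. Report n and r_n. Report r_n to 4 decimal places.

n = 4, r_n = 2.8520

g(2.5) = -0.483709, g(3.0) = 0.198612
r_2 = 3.000000 − 0.198612·(0.500000)/(0.682322) = 2.854458;  |Δ| = 0.145542
g(2.854458) = 0.003341
r_3 = 2.854458 − 0.003341·(-0.145542)/(-0.195272) = 2.851969;  |Δ| = 0.002490
g(2.851969) = -0.000022
r_4 = 2.851969 − (-0.000022)·(-0.002490)/(-0.003362) = 2.851985;  |Δ| = 0.000016
|r_4 − r_3| = 0.000016 < 10^{-3}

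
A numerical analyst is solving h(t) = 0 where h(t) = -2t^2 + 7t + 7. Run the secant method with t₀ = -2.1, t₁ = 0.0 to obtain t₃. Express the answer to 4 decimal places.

h(-2.1) = -16.520000, h(0.0) = 7.000000
t₂ = 0.000000 − 7.000000·(0.000000 − (-2.100000)) / (7.000000 − (-16.520000)) = 0.000000 − (14.700000)/(23.520000) = -0.625000
h(-0.625000) = 1.843750
t₃ = -0.625000 − 1.843750·(-0.625000 − 0.000000) / (1.843750 − 7.000000) = -0.625000 − (-1.152344)/(-5.156250) = -0.848485

-0.8485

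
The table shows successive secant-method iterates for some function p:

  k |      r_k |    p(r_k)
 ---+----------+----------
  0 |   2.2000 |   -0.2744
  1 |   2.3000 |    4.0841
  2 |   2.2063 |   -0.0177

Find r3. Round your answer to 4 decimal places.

2.2067

r3 = 2.2063 − (-0.0177)·(2.2063 − 2.3000) / (-0.0177 − 4.0841)
   = 2.2063 − (0.001658)/(-4.101800) = 2.206704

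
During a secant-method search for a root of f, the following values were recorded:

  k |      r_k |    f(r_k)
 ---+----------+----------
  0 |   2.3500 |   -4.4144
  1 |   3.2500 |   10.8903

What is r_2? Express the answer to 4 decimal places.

r_2 = 3.2500 − 10.8903·(3.2500 − 2.3500) / (10.8903 − (-4.4144))
   = 3.2500 − (9.801270)/(15.304700) = 2.609591

2.6096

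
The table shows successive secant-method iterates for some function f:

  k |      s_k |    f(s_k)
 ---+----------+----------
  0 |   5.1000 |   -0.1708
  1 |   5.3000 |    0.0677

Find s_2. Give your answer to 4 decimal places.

5.2432

s_2 = 5.3000 − 0.0677·(5.3000 − 5.1000) / (0.0677 − (-0.1708))
   = 5.3000 − (0.013540)/(0.238500) = 5.243229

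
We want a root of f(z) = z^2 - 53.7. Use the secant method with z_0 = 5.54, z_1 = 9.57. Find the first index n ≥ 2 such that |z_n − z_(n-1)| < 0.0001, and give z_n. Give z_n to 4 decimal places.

f(5.54) = -23.008400, f(9.57) = 37.884900
z_2 = 9.570000 − 37.884900·(4.030000)/(60.893300) = 7.062727;  |Δ| = 2.507273
f(7.062727) = -3.817892
z_3 = 7.062727 − (-3.817892)·(-2.507273)/(-41.702792) = 7.292268;  |Δ| = 0.229541
f(7.292268) = -0.522833
z_4 = 7.292268 − (-0.522833)·(0.229541)/(3.295059) = 7.328689;  |Δ| = 0.036422
f(7.328689) = 0.009687
z_5 = 7.328689 − 0.009687·(0.036422)/(0.532520) = 7.328027;  |Δ| = 0.000663
f(7.328027) = -0.000024
z_6 = 7.328027 − (-0.000024)·(-0.000663)/(-0.009710) = 7.328028;  |Δ| = 0.000002
|z_6 − z_5| = 0.000002 < 0.0001

n = 6, z_n = 7.3280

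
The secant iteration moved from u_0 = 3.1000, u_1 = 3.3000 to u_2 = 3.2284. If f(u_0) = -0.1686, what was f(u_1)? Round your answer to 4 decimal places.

0.0940

The secant line through (3.1000, -0.1686) and (3.3000, f(u_1)) crosses zero at u_2 = 3.2284.
So (3.1000, -0.1686), (3.3000, f(u_1)), (3.2284, 0) are collinear:
f(u_1) = -0.1686 · (3.3000 − 3.2284) / (3.1000 − 3.2284) = -0.1686 · (0.071600)/(-0.128400) = 0.094017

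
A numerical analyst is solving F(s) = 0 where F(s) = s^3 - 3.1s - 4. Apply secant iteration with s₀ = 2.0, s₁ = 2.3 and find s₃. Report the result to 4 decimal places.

2.2144

F(2.0) = -2.200000, F(2.3) = 1.037000
s₂ = 2.300000 − 1.037000·(2.300000 − 2.000000) / (1.037000 − (-2.200000)) = 2.300000 − (0.311100)/(3.237000) = 2.203892
F(2.203892) = -0.127448
s₃ = 2.203892 − (-0.127448)·(2.203892 − 2.300000) / (-0.127448 − 1.037000) = 2.203892 − (0.012249)/(-1.164448) = 2.214411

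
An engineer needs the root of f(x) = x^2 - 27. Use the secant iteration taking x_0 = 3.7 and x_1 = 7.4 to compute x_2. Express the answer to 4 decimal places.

4.8991

f(3.7) = -13.310000, f(7.4) = 27.760000
x_2 = 7.400000 − 27.760000·(7.400000 − 3.700000) / (27.760000 − (-13.310000)) = 7.400000 − (102.712000)/(41.070000) = 4.899099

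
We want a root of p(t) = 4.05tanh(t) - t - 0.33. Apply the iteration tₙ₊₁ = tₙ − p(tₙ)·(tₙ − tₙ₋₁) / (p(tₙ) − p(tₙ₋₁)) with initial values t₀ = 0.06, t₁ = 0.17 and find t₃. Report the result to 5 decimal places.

p(0.06) = -0.1472912, p(0.17) = 0.1819432
t₂ = 0.1700000 − 0.1819432·(0.1700000 − 0.0600000) / (0.1819432 − (-0.1472912)) = 0.1700000 − (0.0200138)/(0.3292344) = 0.1092112
p(0.1092112) = 0.0013441
t₃ = 0.1092112 − 0.0013441·(0.1092112 − 0.1700000) / (0.0013441 − 0.1819432) = 0.1092112 − (-0.0000817)/(-0.1805991) = 0.1087588

0.10876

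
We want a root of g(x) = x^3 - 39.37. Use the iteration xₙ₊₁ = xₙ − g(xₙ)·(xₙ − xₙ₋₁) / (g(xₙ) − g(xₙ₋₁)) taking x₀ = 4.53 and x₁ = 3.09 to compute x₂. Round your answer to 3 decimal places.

g(4.53) = 53.58968, g(3.09) = -9.86637
x₂ = 3.09000 − (-9.86637)·(3.09000 − 4.53000) / (-9.86637 − 53.58968) = 3.09000 − (14.20757)/(-63.45605) = 3.31390

3.314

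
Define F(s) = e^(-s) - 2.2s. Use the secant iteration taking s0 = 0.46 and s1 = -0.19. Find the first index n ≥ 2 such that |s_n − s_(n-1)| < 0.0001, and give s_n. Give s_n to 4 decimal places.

F(0.46) = -0.380716, F(-0.19) = 1.627250
s2 = -0.190000 − 1.627250·(-0.650000)/(2.007966) = 0.336758;  |Δ| = 0.526758
F(0.336758) = -0.026786
s3 = 0.336758 − (-0.026786)·(0.526758)/(-1.654036) = 0.328228;  |Δ| = 0.008531
F(0.328228) = -0.001901
s4 = 0.328228 − (-0.001901)·(-0.008531)/(0.024885) = 0.327576;  |Δ| = 0.000652
F(0.327576) = 0.000002
s5 = 0.327576 − 0.000002·(-0.000652)/(0.001904) = 0.327576;  |Δ| = 0.000001
|s5 − s4| = 0.000001 < 0.0001

n = 5, s_n = 0.3276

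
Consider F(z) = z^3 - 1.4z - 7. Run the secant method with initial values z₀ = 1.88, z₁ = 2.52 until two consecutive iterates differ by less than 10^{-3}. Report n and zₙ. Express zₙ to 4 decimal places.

F(1.88) = -2.987328, F(2.52) = 5.475008
z₂ = 2.520000 − 5.475008·(0.640000)/(8.462336) = 2.105929;  |Δ| = 0.414071
F(2.105929) = -0.608634
z₃ = 2.105929 − (-0.608634)·(-0.414071)/(-6.083642) = 2.147355;  |Δ| = 0.041425
F(2.147355) = -0.104559
z₄ = 2.147355 − (-0.104559)·(0.041425)/(0.504075) = 2.155948;  |Δ| = 0.008593
F(2.155948) = 0.002755
z₅ = 2.155948 − 0.002755·(0.008593)/(0.107314) = 2.155727;  |Δ| = 0.000221
|z₅ − z₄| = 0.000221 < 10^{-3}

n = 5, zₙ = 2.1557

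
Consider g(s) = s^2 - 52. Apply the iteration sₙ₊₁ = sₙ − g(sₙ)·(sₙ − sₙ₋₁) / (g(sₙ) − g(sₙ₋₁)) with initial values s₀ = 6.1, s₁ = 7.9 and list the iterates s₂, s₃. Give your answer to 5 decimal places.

7.15643, 7.20860

g(6.1) = -14.7900000, g(7.9) = 10.4100000
s₂ = 7.9000000 − 10.4100000·(7.9000000 − 6.1000000) / (10.4100000 − (-14.7900000)) = 7.9000000 − (18.7380000)/(25.2000000) = 7.1564286
g(7.1564286) = -0.7855301
s₃ = 7.1564286 − (-0.7855301)·(7.1564286 − 7.9000000) / (-0.7855301 − 10.4100000) = 7.1564286 − (0.5840977)/(-11.1955301) = 7.2086010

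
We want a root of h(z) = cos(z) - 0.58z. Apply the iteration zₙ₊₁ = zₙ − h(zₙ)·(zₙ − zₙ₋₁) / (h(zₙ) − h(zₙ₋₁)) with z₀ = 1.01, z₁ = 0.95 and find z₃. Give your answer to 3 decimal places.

0.972

h(1.01) = -0.05394, h(0.95) = 0.03068
z₂ = 0.95000 − 0.03068·(0.95000 − 1.01000) / (0.03068 − (-0.05394)) = 0.95000 − (-0.00184)/(0.08462) = 0.97176
h(0.97176) = 0.00023
z₃ = 0.97176 − 0.00023·(0.97176 − 0.95000) / (0.00023 − 0.03068) = 0.97176 − (0.00001)/(-0.03045) = 0.97192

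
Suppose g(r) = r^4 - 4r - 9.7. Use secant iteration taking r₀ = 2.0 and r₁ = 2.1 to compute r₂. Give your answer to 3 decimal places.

g(2.0) = -1.70000, g(2.1) = 1.34810
r₂ = 2.10000 − 1.34810·(2.10000 − 2.00000) / (1.34810 − (-1.70000)) = 2.10000 − (0.13481)/(3.04810) = 2.05577

2.056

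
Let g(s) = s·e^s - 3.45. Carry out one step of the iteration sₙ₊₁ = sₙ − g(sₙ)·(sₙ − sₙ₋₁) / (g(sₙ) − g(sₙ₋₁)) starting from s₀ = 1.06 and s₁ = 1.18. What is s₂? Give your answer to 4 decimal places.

1.1200

g(1.06) = -0.390447, g(1.18) = 0.390162
s₂ = 1.180000 − 0.390162·(1.180000 − 1.060000) / (0.390162 − (-0.390447)) = 1.180000 − (0.046819)/(0.780608) = 1.120022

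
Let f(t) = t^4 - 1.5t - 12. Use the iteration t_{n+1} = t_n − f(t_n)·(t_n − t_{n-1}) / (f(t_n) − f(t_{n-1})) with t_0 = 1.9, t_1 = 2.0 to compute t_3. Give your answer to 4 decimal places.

f(1.9) = -1.817900, f(2.0) = 1.000000
t_2 = 2.000000 − 1.000000·(2.000000 − 1.900000) / (1.000000 − (-1.817900)) = 2.000000 − (0.100000)/(2.817900) = 1.964513
f(1.964513) = -0.052498
t_3 = 1.964513 − (-0.052498)·(1.964513 − 2.000000) / (-0.052498 − 1.000000) = 1.964513 − (0.001863)/(-1.052498) = 1.966283

1.9663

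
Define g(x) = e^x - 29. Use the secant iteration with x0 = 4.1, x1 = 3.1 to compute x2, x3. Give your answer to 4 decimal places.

g(4.1) = 31.340288, g(3.1) = -6.802049
x2 = 3.100000 − (-6.802049)·(3.100000 − 4.100000) / (-6.802049 − 31.340288) = 3.100000 − (6.802049)/(-38.142336) = 3.278333
g(3.278333) = -2.468484
x3 = 3.278333 − (-2.468484)·(3.278333 − 3.100000) / (-2.468484 − (-6.802049)) = 3.278333 − (-0.440213)/(4.333564) = 3.379915

3.2783, 3.3799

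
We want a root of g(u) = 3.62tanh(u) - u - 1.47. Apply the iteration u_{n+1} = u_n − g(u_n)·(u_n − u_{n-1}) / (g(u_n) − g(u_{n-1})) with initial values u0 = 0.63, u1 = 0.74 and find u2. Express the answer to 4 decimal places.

0.6896

g(0.63) = -0.079851, g(0.74) = 0.067505
u2 = 0.740000 − 0.067505·(0.740000 − 0.630000) / (0.067505 − (-0.079851)) = 0.740000 − (0.007426)/(0.147356) = 0.689608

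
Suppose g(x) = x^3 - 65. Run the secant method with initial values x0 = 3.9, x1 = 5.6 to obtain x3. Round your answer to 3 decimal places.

4.009

g(3.9) = -5.68100, g(5.6) = 110.61600
x2 = 5.60000 − 110.61600·(5.60000 − 3.90000) / (110.61600 − (-5.68100)) = 5.60000 − (188.04720)/(116.29700) = 3.98304
g(3.98304) = -1.81047
x3 = 3.98304 − (-1.81047)·(3.98304 − 5.60000) / (-1.81047 − 110.61600) = 3.98304 − (2.92745)/(-112.42647) = 4.00908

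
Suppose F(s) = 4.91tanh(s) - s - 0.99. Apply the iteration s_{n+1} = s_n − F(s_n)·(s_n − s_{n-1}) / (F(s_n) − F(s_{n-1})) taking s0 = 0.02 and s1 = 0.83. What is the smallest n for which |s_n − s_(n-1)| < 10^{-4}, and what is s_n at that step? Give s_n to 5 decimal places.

n = 6, s_n = 0.26039

F(0.02) = -0.9118131, F(0.83) = 1.5211372
s2 = 0.8300000 − 1.5211372·(0.8100000)/(2.4329503) = 0.3235691;  |Δ| = 0.5064309
F(0.3235691) = 0.2219380
s3 = 0.3235691 − 0.2219380·(-0.5064309)/(-1.2991992) = 0.2370572;  |Δ| = 0.0865119
F(0.2370572) = -0.0844304
s4 = 0.2370572 − (-0.0844304)·(-0.0865119)/(-0.3063684) = 0.2608985;  |Δ| = 0.0238413
F(0.2608985) = 0.0018181
s5 = 0.2608985 − 0.0018181·(0.0238413)/(0.0862485) = 0.2603960;  |Δ| = 0.0005026
F(0.2603960) = 0.0000134
s6 = 0.2603960 − 0.0000134·(-0.0005026)/(-0.0018047) = 0.2603922;  |Δ| = 0.0000037
|s6 − s5| = 0.0000037 < 10^{-4}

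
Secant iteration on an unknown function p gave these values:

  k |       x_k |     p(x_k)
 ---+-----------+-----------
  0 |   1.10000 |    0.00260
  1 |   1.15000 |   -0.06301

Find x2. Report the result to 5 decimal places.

x2 = 1.15000 − (-0.06301)·(1.15000 − 1.10000) / (-0.06301 − 0.00260)
   = 1.15000 − (-0.0031505)/(-0.0656100) = 1.1019814

1.10198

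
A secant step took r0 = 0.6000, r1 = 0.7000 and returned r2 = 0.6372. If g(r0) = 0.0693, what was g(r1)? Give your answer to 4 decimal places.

The secant line through (0.6000, 0.0693) and (0.7000, g(r1)) crosses zero at r2 = 0.6372.
So (0.6000, 0.0693), (0.7000, g(r1)), (0.6372, 0) are collinear:
g(r1) = 0.0693 · (0.7000 − 0.6372) / (0.6000 − 0.6372) = 0.0693 · (0.062800)/(-0.037200) = -0.116990

-0.1170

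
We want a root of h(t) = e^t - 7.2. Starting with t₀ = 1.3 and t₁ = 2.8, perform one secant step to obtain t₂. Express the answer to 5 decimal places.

1.71455

h(1.3) = -3.5307033, h(2.8) = 9.2446468
t₂ = 2.8000000 − 9.2446468·(2.8000000 − 1.3000000) / (9.2446468 − (-3.5307033)) = 2.8000000 − (13.8669702)/(12.7753501) = 1.7145526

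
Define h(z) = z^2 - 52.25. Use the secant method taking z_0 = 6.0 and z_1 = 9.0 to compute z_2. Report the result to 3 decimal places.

h(6.0) = -16.25000, h(9.0) = 28.75000
z_2 = 9.00000 − 28.75000·(9.00000 − 6.00000) / (28.75000 − (-16.25000)) = 9.00000 − (86.25000)/(45.00000) = 7.08333

7.083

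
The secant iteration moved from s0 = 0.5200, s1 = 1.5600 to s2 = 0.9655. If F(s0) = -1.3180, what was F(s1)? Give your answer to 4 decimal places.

1.7588

The secant line through (0.5200, -1.3180) and (1.5600, F(s1)) crosses zero at s2 = 0.9655.
So (0.5200, -1.3180), (1.5600, F(s1)), (0.9655, 0) are collinear:
F(s1) = -1.3180 · (1.5600 − 0.9655) / (0.5200 − 0.9655) = -1.3180 · (0.594500)/(-0.445500) = 1.758813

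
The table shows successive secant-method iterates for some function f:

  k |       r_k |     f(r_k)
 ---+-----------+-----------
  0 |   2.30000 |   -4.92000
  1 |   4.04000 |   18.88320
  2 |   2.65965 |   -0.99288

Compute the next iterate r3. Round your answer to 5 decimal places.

r3 = 2.65965 − (-0.99288)·(2.65965 − 4.04000) / (-0.99288 − 18.88320)
   = 2.65965 − (1.3705219)/(-19.8760800) = 2.7286033

2.72860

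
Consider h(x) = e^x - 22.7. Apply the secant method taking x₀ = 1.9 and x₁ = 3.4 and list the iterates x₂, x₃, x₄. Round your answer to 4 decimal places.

h(1.9) = -16.014106, h(3.4) = 7.264100
x₂ = 3.400000 − 7.264100·(3.400000 − 1.900000) / (7.264100 − (-16.014106)) = 3.400000 − (10.896150)/(23.278206) = 2.931916
h(2.931916) = -3.936449
x₃ = 2.931916 − (-3.936449)·(2.931916 − 3.400000) / (-3.936449 − 7.264100) = 2.931916 − (1.842588)/(-11.200549) = 3.096425
h(3.096425) = -0.581266
x₄ = 3.096425 − (-0.581266)·(3.096425 − 2.931916) / (-0.581266 − (-3.936449)) = 3.096425 − (-0.095623)/(3.355182) = 3.124925

2.9319, 3.0964, 3.1249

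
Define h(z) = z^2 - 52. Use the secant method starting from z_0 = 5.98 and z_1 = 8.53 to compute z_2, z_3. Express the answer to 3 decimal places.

7.099, 7.202

h(5.98) = -16.23960, h(8.53) = 20.76090
z_2 = 8.53000 − 20.76090·(8.53000 − 5.98000) / (20.76090 − (-16.23960)) = 8.53000 − (52.94029)/(37.00050) = 7.09920
h(7.09920) = -1.60135
z_3 = 7.09920 − (-1.60135)·(7.09920 − 8.53000) / (-1.60135 − 20.76090) = 7.09920 − (2.29121)/(-22.36225) = 7.20166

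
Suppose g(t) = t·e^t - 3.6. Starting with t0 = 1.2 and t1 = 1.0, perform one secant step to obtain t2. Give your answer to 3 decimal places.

1.139

g(1.2) = 0.38414, g(1.0) = -0.88172
t2 = 1.00000 − (-0.88172)·(1.00000 − 1.20000) / (-0.88172 − 0.38414) = 1.00000 − (0.17634)/(-1.26586) = 1.13931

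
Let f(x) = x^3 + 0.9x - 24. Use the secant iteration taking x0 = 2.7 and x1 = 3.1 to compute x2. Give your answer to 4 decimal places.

f(2.7) = -1.887000, f(3.1) = 8.581000
x2 = 3.100000 − 8.581000·(3.100000 − 2.700000) / (8.581000 − (-1.887000)) = 3.100000 − (3.432400)/(10.468000) = 2.772105

2.7721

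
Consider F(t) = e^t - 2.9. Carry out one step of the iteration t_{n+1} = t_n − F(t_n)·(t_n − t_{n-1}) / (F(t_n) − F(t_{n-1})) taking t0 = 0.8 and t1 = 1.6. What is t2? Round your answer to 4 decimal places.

F(0.8) = -0.674459, F(1.6) = 2.053032
t2 = 1.600000 − 2.053032·(1.600000 − 0.800000) / (2.053032 − (-0.674459)) = 1.600000 − (1.642426)/(2.727491) = 0.997825

0.9978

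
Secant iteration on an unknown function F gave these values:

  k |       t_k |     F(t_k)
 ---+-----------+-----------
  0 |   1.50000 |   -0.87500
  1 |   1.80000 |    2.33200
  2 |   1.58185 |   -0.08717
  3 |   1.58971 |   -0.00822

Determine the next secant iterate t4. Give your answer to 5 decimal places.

t4 = 1.58971 − (-0.00822)·(1.58971 − 1.58185) / (-0.00822 − (-0.08717))
   = 1.58971 − (-0.0000646)/(0.0789500) = 1.5905284

1.59053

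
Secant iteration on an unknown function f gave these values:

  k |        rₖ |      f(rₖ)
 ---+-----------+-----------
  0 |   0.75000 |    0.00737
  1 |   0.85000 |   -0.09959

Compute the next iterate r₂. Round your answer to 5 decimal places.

r₂ = 0.85000 − (-0.09959)·(0.85000 − 0.75000) / (-0.09959 − 0.00737)
   = 0.85000 − (-0.0099590)/(-0.1069600) = 0.7568904

0.75689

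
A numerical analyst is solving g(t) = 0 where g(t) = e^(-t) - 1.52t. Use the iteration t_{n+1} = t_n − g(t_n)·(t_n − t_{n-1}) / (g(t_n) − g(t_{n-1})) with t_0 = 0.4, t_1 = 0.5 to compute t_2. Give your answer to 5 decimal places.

0.42888

g(0.4) = 0.0623200, g(0.5) = -0.1534693
t_2 = 0.5000000 − (-0.1534693)·(0.5000000 − 0.4000000) / (-0.1534693 − 0.0623200) = 0.5000000 − (-0.0153469)/(-0.2157894) = 0.4288800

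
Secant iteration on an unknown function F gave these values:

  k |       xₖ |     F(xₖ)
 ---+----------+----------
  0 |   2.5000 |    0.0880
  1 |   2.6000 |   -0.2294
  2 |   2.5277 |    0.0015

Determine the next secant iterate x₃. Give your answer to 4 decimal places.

x₃ = 2.5277 − 0.0015·(2.5277 − 2.6000) / (0.0015 − (-0.2294))
   = 2.5277 − (-0.000108)/(0.230900) = 2.528170

2.5282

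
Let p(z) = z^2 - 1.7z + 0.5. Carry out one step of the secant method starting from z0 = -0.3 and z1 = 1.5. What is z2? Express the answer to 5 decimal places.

1.90000

p(-0.3) = 1.1000000, p(1.5) = 0.2000000
z2 = 1.5000000 − 0.2000000·(1.5000000 − (-0.3000000)) / (0.2000000 − 1.1000000) = 1.5000000 − (0.3600000)/(-0.9000000) = 1.9000000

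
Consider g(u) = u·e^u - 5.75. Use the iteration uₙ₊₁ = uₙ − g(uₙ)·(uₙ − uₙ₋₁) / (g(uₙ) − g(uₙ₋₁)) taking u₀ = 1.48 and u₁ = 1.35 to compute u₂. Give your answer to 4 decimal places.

1.4045

g(1.48) = 0.751560, g(1.35) = -0.542476
u₂ = 1.350000 − (-0.542476)·(1.350000 − 1.480000) / (-0.542476 − 0.751560) = 1.350000 − (0.070522)/(-1.294035) = 1.404498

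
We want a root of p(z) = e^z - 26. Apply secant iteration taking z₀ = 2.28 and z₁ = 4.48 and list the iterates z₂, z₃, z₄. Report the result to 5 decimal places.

p(2.28) = -16.2233196, p(4.48) = 62.2346727
z₂ = 4.4800000 − 62.2346727·(4.4800000 − 2.2800000) / (62.2346727 − (-16.2233196)) = 4.4800000 − (136.9162799)/(78.4579923) = 2.7349097
p(2.7349097) = -10.5916477
z₃ = 2.7349097 − (-10.5916477)·(2.7349097 − 4.4800000) / (-10.5916477 − 62.2346727) = 2.7349097 − (18.4833815)/(-72.8263204) = 2.9887106
p(2.9887106) = -6.1399424
z₄ = 2.9887106 − (-6.1399424)·(2.9887106 − 2.7349097) / (-6.1399424 − (-10.5916477)) = 2.9887106 − (-1.5583225)/(4.4517054) = 3.3387613

2.73491, 2.98871, 3.33876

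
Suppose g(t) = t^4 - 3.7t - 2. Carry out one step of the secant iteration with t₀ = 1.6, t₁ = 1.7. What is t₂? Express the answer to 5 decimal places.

1.69565

g(1.6) = -1.3664000, g(1.7) = 0.0621000
t₂ = 1.7000000 − 0.0621000·(1.7000000 − 1.6000000) / (0.0621000 − (-1.3664000)) = 1.7000000 − (0.0062100)/(1.4285000) = 1.6956528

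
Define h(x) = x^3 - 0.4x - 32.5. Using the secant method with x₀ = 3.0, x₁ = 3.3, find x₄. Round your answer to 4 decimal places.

h(3.0) = -6.700000, h(3.3) = 2.117000
x₂ = 3.300000 − 2.117000·(3.300000 − 3.000000) / (2.117000 − (-6.700000)) = 3.300000 − (0.635100)/(8.817000) = 3.227969
h(3.227969) = -0.156458
x₃ = 3.227969 − (-0.156458)·(3.227969 − 3.300000) / (-0.156458 − 2.117000) = 3.227969 − (0.011270)/(-2.273458) = 3.232926
h(3.232926) = -0.003245
x₄ = 3.232926 − (-0.003245)·(3.232926 − 3.227969) / (-0.003245 − (-0.156458)) = 3.232926 − (-0.000016)/(0.153212) = 3.233031

3.2330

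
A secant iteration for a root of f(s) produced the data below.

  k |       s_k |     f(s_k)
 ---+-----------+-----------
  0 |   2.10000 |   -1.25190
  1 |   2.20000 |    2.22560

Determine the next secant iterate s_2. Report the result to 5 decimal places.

2.13600

s_2 = 2.20000 − 2.22560·(2.20000 − 2.10000) / (2.22560 − (-1.25190))
   = 2.20000 − (0.2225600)/(3.4775000) = 2.1360000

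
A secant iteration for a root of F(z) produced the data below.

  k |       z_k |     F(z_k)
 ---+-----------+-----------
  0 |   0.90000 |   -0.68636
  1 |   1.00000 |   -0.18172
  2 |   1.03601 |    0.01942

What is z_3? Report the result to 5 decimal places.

1.03253

z_3 = 1.03601 − 0.01942·(1.03601 − 1.00000) / (0.01942 − (-0.18172))
   = 1.03601 − (0.0006993)/(0.2011400) = 1.0325332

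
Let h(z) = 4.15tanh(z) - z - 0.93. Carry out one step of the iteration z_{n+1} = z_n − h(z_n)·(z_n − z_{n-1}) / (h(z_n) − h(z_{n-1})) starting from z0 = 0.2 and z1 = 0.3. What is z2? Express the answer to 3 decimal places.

0.307

h(0.2) = -0.31089, h(0.3) = -0.02105
z2 = 0.30000 − (-0.02105)·(0.30000 − 0.20000) / (-0.02105 − (-0.31089)) = 0.30000 − (-0.00211)/(0.28984) = 0.30726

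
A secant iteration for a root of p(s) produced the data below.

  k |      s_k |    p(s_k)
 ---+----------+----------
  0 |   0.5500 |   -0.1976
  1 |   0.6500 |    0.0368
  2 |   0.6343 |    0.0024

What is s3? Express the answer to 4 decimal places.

s3 = 0.6343 − 0.0024·(0.6343 − 0.6500) / (0.0024 − 0.0368)
   = 0.6343 − (-0.000038)/(-0.034400) = 0.633205

0.6332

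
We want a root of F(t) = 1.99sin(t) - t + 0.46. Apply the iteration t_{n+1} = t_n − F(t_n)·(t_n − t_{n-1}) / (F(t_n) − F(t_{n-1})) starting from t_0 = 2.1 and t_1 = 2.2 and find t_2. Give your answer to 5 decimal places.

F(2.1) = 0.0777866, F(2.2) = -0.1310922
t_2 = 2.2000000 − (-0.1310922)·(2.2000000 − 2.1000000) / (-0.1310922 − 0.0777866) = 2.2000000 − (-0.0131092)/(-0.2088788) = 2.1372401

2.13724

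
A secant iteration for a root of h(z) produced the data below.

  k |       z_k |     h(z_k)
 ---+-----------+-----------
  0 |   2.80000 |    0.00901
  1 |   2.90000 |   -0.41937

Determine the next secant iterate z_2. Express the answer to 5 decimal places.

z_2 = 2.90000 − (-0.41937)·(2.90000 − 2.80000) / (-0.41937 − 0.00901)
   = 2.90000 − (-0.0419370)/(-0.4283800) = 2.8021033

2.80210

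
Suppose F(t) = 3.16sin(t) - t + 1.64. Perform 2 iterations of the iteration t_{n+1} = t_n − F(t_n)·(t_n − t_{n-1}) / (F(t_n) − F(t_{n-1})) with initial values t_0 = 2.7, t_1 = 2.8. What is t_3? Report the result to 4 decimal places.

2.7744

F(2.7) = 0.290520, F(2.8) = -0.101437
t_2 = 2.800000 − (-0.101437)·(2.800000 − 2.700000) / (-0.101437 − 0.290520) = 2.800000 − (-0.010144)/(-0.391958) = 2.774120
F(2.774120) = 0.001134
t_3 = 2.774120 − 0.001134·(2.774120 − 2.800000) / (0.001134 − (-0.101437)) = 2.774120 − (-0.000029)/(0.102571) = 2.774406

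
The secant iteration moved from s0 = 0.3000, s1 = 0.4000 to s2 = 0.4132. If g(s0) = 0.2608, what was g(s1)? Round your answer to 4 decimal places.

0.0304

The secant line through (0.3000, 0.2608) and (0.4000, g(s1)) crosses zero at s2 = 0.4132.
So (0.3000, 0.2608), (0.4000, g(s1)), (0.4132, 0) are collinear:
g(s1) = 0.2608 · (0.4000 − 0.4132) / (0.3000 − 0.4132) = 0.2608 · (-0.013200)/(-0.113200) = 0.030411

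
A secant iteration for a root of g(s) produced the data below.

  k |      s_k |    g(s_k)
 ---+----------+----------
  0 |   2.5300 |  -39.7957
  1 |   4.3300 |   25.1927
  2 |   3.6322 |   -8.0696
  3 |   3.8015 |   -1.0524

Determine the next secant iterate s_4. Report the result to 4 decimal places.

3.8269

s_4 = 3.8015 − (-1.0524)·(3.8015 − 3.6322) / (-1.0524 − (-8.0696))
   = 3.8015 − (-0.178171)/(7.017200) = 3.826891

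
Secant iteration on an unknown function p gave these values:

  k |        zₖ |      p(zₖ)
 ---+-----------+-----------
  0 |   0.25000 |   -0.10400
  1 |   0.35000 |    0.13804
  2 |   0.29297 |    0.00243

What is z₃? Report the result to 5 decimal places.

0.29195

z₃ = 0.29297 − 0.00243·(0.29297 − 0.35000) / (0.00243 − 0.13804)
   = 0.29297 − (-0.0001386)/(-0.1356100) = 0.2919481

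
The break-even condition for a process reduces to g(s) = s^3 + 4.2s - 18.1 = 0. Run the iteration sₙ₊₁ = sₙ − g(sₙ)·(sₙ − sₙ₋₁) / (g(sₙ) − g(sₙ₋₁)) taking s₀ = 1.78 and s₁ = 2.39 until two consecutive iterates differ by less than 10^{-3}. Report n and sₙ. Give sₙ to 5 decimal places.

g(1.78) = -4.9842480, g(2.39) = 5.5899190
s₂ = 2.3900000 − 5.5899190·(0.6100000)/(10.5741670) = 2.0675301;  |Δ| = 0.3224699
g(2.0675301) = -0.5783426
s₃ = 2.0675301 − (-0.5783426)·(-0.3224699)/(-6.1682616) = 2.0977652;  |Δ| = 0.0302351
g(2.0977652) = -0.0579210
s₄ = 2.0977652 − (-0.0579210)·(0.0302351)/(0.5204216) = 2.1011303;  |Δ| = 0.0033651
g(2.1011303) = 0.0007085
s₅ = 2.1011303 − 0.0007085·(0.0033651)/(0.0586295) = 2.1010896;  |Δ| = 0.0000407
|s₅ − s₄| = 0.0000407 < 10^{-3}

n = 5, sₙ = 2.10109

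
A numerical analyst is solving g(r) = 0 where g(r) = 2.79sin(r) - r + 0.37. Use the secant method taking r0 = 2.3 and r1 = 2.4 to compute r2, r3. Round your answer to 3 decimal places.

g(2.3) = 0.15052, g(2.4) = -0.14546
r2 = 2.40000 − (-0.14546)·(2.40000 − 2.30000) / (-0.14546 − 0.15052) = 2.40000 − (-0.01455)/(-0.29598) = 2.35085
g(2.35085) = 0.00248
r3 = 2.35085 − 0.00248·(2.35085 − 2.40000) / (0.00248 − (-0.14546)) = 2.35085 − (-0.00012)/(0.14794) = 2.35168

2.351, 2.352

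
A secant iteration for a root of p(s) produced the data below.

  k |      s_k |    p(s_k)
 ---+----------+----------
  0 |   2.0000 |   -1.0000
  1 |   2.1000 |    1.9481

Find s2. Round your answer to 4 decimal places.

s2 = 2.1000 − 1.9481·(2.1000 − 2.0000) / (1.9481 − (-1.0000))
   = 2.1000 − (0.194810)/(2.948100) = 2.033920

2.0339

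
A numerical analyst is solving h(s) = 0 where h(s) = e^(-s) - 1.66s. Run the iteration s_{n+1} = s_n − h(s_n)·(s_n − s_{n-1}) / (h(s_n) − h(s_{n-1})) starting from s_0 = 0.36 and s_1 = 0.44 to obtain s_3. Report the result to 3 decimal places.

0.403

h(0.36) = 0.10008, h(0.44) = -0.08636
s_2 = 0.44000 − (-0.08636)·(0.44000 − 0.36000) / (-0.08636 − 0.10008) = 0.44000 − (-0.00691)/(-0.18644) = 0.40294
h(0.40294) = -0.00053
s_3 = 0.40294 − (-0.00053)·(0.40294 − 0.44000) / (-0.00053 − (-0.08636)) = 0.40294 − (0.00002)/(0.08583) = 0.40271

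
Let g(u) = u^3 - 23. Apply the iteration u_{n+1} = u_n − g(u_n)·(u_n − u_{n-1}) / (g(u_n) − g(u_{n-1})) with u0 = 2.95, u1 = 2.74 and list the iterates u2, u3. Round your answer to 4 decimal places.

g(2.95) = 2.672375, g(2.74) = -2.429176
u2 = 2.740000 − (-2.429176)·(2.740000 − 2.950000) / (-2.429176 − 2.672375) = 2.740000 − (0.510127)/(-5.101551) = 2.839994
g(2.839994) = -0.093829
u3 = 2.839994 − (-0.093829)·(2.839994 − 2.740000) / (-0.093829 − (-2.429176)) = 2.839994 − (-0.009382)/(2.335347) = 2.844012

2.8400, 2.8440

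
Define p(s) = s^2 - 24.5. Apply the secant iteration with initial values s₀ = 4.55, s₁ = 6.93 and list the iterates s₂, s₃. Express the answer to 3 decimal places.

p(4.55) = -3.79750, p(6.93) = 23.52490
s₂ = 6.93000 − 23.52490·(6.93000 − 4.55000) / (23.52490 − (-3.79750)) = 6.93000 − (55.98926)/(27.32240) = 4.88079
p(4.88079) = -0.67786
s₃ = 4.88079 − (-0.67786)·(4.88079 − 6.93000) / (-0.67786 − 23.52490) = 4.88079 − (1.38908)/(-24.20276) = 4.93819

4.881, 4.938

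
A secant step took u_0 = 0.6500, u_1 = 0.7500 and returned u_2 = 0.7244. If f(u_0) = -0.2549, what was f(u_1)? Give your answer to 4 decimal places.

The secant line through (0.6500, -0.2549) and (0.7500, f(u_1)) crosses zero at u_2 = 0.7244.
So (0.6500, -0.2549), (0.7500, f(u_1)), (0.7244, 0) are collinear:
f(u_1) = -0.2549 · (0.7500 − 0.7244) / (0.6500 − 0.7244) = -0.2549 · (0.025600)/(-0.074400) = 0.087708

0.0877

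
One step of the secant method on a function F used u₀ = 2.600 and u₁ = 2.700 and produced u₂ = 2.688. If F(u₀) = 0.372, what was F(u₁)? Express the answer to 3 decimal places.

The secant line through (2.600, 0.372) and (2.700, F(u₁)) crosses zero at u₂ = 2.688.
So (2.600, 0.372), (2.700, F(u₁)), (2.688, 0) are collinear:
F(u₁) = 0.372 · (2.700 − 2.688) / (2.600 − 2.688) = 0.372 · (0.01200)/(-0.08800) = -0.05073

-0.051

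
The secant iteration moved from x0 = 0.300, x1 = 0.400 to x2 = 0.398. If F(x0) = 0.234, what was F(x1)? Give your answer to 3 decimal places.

-0.005

The secant line through (0.300, 0.234) and (0.400, F(x1)) crosses zero at x2 = 0.398.
So (0.300, 0.234), (0.400, F(x1)), (0.398, 0) are collinear:
F(x1) = 0.234 · (0.400 − 0.398) / (0.300 − 0.398) = 0.234 · (0.00200)/(-0.09800) = -0.00478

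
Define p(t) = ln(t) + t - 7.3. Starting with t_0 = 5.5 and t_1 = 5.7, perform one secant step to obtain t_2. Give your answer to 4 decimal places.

p(5.5) = -0.095252, p(5.7) = 0.140466
t_2 = 5.700000 − 0.140466·(5.700000 − 5.500000) / (0.140466 − (-0.095252)) = 5.700000 − (0.028093)/(0.235718) = 5.580818

5.5808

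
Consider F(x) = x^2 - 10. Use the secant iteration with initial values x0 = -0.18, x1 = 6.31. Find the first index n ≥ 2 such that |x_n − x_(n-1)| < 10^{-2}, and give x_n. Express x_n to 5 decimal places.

F(-0.18) = -9.9676000, F(6.31) = 29.8161000
x2 = 6.3100000 − 29.8161000·(6.4900000)/(39.7837000) = 1.4460359;  |Δ| = 4.8639641
F(1.4460359) = -7.9089802
x3 = 1.4460359 − (-7.9089802)·(-4.8639641)/(-37.7250802) = 2.4657553;  |Δ| = 1.0197194
F(2.4657553) = -3.9200509
x4 = 2.4657553 − (-3.9200509)·(1.0197194)/(3.9889293) = 3.4678668;  |Δ| = 1.0021115
F(3.4678668) = 2.0261000
x5 = 3.4678668 − 2.0261000·(1.0021115)/(5.9461509) = 3.1264059;  |Δ| = 0.3414609
F(3.1264059) = -0.2255863
x6 = 3.1264059 − (-0.2255863)·(-0.3414609)/(-2.2516863) = 3.1606153;  |Δ| = 0.0342094
F(3.1606153) = -0.0105109
x7 = 3.1606153 − (-0.0105109)·(0.0342094)/(0.2150754) = 3.1622871;  |Δ| = 0.0016718
|x7 − x6| = 0.0016718 < 10^{-2}

n = 7, x_n = 3.16229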